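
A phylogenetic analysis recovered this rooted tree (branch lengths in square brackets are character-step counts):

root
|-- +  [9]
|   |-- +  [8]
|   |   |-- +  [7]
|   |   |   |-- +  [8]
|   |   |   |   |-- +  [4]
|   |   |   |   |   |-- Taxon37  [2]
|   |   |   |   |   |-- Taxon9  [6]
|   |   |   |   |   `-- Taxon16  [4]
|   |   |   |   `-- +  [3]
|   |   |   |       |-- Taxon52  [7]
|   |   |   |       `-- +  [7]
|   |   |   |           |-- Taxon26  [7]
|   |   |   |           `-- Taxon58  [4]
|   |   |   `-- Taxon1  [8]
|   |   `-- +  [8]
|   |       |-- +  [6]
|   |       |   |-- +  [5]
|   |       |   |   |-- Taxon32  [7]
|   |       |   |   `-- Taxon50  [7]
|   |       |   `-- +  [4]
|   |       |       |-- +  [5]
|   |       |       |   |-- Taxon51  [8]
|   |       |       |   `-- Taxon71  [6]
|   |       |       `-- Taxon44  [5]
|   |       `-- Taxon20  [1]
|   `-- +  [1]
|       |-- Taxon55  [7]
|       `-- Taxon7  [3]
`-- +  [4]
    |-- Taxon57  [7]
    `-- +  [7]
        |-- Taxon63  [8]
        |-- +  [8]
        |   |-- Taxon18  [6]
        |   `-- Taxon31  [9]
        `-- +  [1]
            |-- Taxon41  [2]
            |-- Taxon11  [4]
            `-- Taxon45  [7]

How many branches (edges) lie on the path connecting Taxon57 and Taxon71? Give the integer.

9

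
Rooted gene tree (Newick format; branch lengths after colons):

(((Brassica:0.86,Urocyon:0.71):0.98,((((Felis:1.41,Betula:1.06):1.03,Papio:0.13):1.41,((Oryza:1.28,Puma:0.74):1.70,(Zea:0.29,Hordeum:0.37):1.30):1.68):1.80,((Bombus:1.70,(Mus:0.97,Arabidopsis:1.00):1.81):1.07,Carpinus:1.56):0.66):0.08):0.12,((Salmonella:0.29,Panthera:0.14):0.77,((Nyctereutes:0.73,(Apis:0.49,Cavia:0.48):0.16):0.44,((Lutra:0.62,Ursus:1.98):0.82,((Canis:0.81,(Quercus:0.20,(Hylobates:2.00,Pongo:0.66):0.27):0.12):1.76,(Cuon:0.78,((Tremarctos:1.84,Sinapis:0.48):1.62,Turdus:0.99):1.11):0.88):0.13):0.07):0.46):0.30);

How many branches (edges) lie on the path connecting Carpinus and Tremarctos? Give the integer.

12

The MRCA of Carpinus and Tremarctos is the root of the tree.
From Carpinus up to that node: 4 branches. From Tremarctos up to the same node: 8 branches. Total: 4 + 8 = 12.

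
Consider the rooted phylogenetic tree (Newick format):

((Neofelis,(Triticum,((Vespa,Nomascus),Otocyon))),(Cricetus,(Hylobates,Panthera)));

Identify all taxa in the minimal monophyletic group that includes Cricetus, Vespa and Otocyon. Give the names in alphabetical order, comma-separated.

Cricetus, Hylobates, Neofelis, Nomascus, Otocyon, Panthera, Triticum, Vespa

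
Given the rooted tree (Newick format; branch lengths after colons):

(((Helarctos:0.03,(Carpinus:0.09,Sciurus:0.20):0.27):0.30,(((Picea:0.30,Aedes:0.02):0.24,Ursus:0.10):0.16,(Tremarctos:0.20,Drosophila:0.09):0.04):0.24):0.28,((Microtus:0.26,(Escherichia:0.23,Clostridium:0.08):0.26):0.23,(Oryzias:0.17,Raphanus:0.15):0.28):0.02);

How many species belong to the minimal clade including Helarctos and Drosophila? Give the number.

8

The MRCA of Helarctos and Drosophila is the node subtending ((Helarctos,(Carpinus,Sciurus)),(((Picea,Aedes),Ursus),(Tremarctos,Drosophila))).
That clade contains 8 terminal taxa: Aedes, Carpinus, Drosophila, Helarctos, Picea, Sciurus, Tremarctos, Ursus.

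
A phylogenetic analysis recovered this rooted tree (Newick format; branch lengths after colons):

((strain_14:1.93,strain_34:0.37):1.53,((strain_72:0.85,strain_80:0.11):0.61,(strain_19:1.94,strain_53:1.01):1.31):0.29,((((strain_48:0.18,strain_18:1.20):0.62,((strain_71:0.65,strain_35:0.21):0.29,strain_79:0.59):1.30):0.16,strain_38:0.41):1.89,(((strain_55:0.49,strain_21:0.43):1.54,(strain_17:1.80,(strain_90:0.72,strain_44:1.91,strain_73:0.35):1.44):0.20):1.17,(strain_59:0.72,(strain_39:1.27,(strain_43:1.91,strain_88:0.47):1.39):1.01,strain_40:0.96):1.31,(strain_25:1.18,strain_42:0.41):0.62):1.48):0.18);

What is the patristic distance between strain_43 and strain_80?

The path runs strain_43 → … → MRCA → … → strain_80; the MRCA is the root of the tree.
Branch lengths along that path: 1.91 + 1.39 + 1.01 + 1.31 + 1.48 + 0.18 + 0.29 + 0.61 + 0.11 = 8.29.

8.29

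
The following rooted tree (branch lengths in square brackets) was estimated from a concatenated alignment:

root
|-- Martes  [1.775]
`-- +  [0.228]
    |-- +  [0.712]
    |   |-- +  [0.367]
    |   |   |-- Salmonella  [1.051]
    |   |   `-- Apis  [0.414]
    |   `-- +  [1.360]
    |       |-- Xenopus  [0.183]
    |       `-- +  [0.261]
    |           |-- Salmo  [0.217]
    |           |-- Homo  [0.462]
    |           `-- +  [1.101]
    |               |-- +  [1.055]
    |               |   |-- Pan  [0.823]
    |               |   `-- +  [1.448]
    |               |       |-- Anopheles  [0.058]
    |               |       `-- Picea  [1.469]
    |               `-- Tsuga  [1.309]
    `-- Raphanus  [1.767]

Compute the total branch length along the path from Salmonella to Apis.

1.465

The path runs Salmonella → … → MRCA → … → Apis; the MRCA is the node subtending (Salmonella,Apis).
Branch lengths along that path: 1.051 + 0.414 = 1.465.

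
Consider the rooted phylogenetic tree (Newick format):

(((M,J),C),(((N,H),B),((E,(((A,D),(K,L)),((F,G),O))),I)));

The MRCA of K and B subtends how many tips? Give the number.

12

The MRCA of K and B is the node subtending (((N,H),B),((E,(((A,D),(K,L)),((F,G),O))),I)).
That clade contains 12 terminal taxa: A, B, D, E, F, G, H, I, K, L, N, O.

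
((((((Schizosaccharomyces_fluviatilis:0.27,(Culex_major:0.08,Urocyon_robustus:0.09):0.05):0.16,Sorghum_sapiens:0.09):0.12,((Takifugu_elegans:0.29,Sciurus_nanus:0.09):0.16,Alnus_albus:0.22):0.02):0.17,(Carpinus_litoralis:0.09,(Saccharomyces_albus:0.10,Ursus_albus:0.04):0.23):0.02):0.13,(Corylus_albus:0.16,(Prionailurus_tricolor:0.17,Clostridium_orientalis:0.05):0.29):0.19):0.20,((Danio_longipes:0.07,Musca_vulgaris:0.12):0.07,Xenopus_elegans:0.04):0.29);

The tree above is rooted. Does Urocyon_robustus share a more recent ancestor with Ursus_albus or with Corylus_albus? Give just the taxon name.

Ursus_albus

The MRCA of Urocyon_robustus and Ursus_albus subtends ((((Schizosaccharomyces_fluviatilis,(Culex_major,Urocyon_robustus)),Sorghum_sapiens),((Takifugu_elegans,Sciurus_nanus),Alnus_albus)),(Carpinus_litoralis,(Saccharomyces_albus,Ursus_albus))) (10 taxa).
The MRCA of Urocyon_robustus and Corylus_albus subtends (((((Schizosaccharomyces_fluviatilis,(Culex_major,Urocyon_robustus)),Sorghum_sapiens),((Takifugu_elegans,Sciurus_nanus),Alnus_albus)),(Carpinus_litoralis,(Saccharomyces_albus,Ursus_albus))),(Corylus_albus,(Prionailurus_tricolor,Clostridium_orientalis))) (13 taxa).
The first is nested inside the second, so Urocyon_robustus shares a more recent common ancestor with Ursus_albus.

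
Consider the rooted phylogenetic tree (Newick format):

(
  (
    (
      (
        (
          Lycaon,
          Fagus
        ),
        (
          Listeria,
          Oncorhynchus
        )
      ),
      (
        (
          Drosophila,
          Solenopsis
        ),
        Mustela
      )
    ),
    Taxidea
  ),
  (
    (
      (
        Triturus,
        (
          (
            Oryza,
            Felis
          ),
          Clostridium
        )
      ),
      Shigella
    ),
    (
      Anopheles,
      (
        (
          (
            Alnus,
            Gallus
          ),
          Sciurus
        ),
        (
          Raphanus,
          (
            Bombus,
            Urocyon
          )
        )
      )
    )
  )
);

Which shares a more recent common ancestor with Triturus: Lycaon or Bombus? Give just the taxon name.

The MRCA of Triturus and Bombus subtends (((Triturus,((Oryza,Felis),Clostridium)),Shigella),(Anopheles,(((Alnus,Gallus),Sciurus),(Raphanus,(Bombus,Urocyon))))) (12 taxa).
The MRCA of Triturus and Lycaon is the root, subtending the entire tree (20 taxa).
The first is nested inside the second, so Triturus shares a more recent common ancestor with Bombus.

Bombus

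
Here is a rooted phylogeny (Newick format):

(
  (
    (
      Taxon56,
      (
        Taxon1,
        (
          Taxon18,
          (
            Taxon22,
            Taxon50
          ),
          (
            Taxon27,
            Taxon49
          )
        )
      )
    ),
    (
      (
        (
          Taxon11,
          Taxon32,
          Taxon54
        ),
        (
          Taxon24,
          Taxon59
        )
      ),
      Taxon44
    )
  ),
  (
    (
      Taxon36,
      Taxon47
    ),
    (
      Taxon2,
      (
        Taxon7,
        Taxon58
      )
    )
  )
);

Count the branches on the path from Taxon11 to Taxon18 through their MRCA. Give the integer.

The MRCA of Taxon11 and Taxon18 is the node subtending ((Taxon56,(Taxon1,(Taxon18,(Taxon22,Taxon50),(Taxon27,Taxon49)))),(((Taxon11,Taxon32,Taxon54),(Taxon24,Taxon59)),Taxon44)).
From Taxon11 up to that node: 4 branches. From Taxon18 up to the same node: 4 branches. Total: 4 + 4 = 8.

8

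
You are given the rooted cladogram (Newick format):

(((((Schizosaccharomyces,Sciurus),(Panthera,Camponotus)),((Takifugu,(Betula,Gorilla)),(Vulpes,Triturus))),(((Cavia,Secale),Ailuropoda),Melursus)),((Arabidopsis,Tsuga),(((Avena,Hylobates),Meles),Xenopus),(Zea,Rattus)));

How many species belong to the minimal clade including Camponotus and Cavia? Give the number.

The MRCA of Camponotus and Cavia is the node subtending ((((Schizosaccharomyces,Sciurus),(Panthera,Camponotus)),((Takifugu,(Betula,Gorilla)),(Vulpes,Triturus))),(((Cavia,Secale),Ailuropoda),Melursus)).
That clade contains 13 terminal taxa: Ailuropoda, Betula, Camponotus, Cavia, Gorilla, Melursus, Panthera, Schizosaccharomyces, Sciurus, Secale, Takifugu, Triturus, Vulpes.

13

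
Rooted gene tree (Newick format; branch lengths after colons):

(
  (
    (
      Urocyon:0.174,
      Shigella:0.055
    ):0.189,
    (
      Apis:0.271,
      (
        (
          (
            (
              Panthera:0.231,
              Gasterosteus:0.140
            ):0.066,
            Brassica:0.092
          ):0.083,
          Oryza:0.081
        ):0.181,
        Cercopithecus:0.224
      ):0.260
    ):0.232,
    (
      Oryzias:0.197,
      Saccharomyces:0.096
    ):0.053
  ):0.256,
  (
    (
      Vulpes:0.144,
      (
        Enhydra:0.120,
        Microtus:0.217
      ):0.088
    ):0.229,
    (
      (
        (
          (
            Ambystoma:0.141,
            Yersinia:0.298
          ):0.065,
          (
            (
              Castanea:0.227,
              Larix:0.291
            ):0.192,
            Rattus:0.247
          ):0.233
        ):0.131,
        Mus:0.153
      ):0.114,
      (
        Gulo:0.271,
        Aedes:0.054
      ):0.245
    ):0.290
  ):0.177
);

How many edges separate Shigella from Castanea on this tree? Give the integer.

The MRCA of Shigella and Castanea is the root of the tree.
From Shigella up to that node: 3 branches. From Castanea up to the same node: 7 branches. Total: 3 + 7 = 10.

10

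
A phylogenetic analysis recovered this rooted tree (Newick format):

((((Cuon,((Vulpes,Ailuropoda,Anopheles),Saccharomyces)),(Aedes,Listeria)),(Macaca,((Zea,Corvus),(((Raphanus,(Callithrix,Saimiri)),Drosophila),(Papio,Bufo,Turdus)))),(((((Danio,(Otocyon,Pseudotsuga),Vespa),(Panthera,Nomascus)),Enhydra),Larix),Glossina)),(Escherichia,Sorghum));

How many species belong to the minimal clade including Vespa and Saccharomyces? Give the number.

The MRCA of Vespa and Saccharomyces is the node subtending (((Cuon,((Vulpes,Ailuropoda,Anopheles),Saccharomyces)),(Aedes,Listeria)),(Macaca,((Zea,Corvus),(((Raphanus,(Callithrix,Saimiri)),Drosophila),(Papio,Bufo,Turdus)))),(((((Danio,(Otocyon,Pseudotsuga),Vespa),(Panthera,Nomascus)),Enhydra),Larix),Glossina)).
That clade contains 26 terminal taxa: Aedes, Ailuropoda, Anopheles, Bufo, Callithrix, Corvus, Cuon, Danio, Drosophila, Enhydra, Glossina, Larix, Listeria, Macaca, Nomascus, Otocyon, Panthera, Papio, Pseudotsuga, Raphanus, Saccharomyces, Saimiri, Turdus, Vespa, Vulpes, Zea.

26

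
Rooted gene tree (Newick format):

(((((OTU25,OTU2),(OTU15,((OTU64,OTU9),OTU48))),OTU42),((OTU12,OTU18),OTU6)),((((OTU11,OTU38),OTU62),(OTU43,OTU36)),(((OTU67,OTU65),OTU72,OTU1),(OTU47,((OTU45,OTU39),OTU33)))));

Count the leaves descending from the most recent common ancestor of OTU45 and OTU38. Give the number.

The MRCA of OTU45 and OTU38 is the node subtending ((((OTU11,OTU38),OTU62),(OTU43,OTU36)),(((OTU67,OTU65),OTU72,OTU1),(OTU47,((OTU45,OTU39),OTU33)))).
That clade contains 13 terminal taxa: OTU1, OTU11, OTU33, OTU36, OTU38, OTU39, OTU43, OTU45, OTU47, OTU62, OTU65, OTU67, OTU72.

13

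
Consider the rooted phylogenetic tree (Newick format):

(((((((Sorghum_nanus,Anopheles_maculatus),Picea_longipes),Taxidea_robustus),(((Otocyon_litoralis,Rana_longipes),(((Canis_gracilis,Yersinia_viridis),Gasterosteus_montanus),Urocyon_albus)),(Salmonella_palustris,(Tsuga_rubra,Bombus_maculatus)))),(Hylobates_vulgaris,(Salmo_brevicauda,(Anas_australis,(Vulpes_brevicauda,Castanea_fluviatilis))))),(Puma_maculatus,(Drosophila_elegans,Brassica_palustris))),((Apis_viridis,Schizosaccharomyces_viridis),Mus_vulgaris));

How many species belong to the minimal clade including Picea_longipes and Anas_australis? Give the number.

The MRCA of Picea_longipes and Anas_australis is the node subtending (((((Sorghum_nanus,Anopheles_maculatus),Picea_longipes),Taxidea_robustus),(((Otocyon_litoralis,Rana_longipes),(((Canis_gracilis,Yersinia_viridis),Gasterosteus_montanus),Urocyon_albus)),(Salmonella_palustris,(Tsuga_rubra,Bombus_maculatus)))),(Hylobates_vulgaris,(Salmo_brevicauda,(Anas_australis,(Vulpes_brevicauda,Castanea_fluviatilis))))).
That clade contains 18 terminal taxa: Anas_australis, Anopheles_maculatus, Bombus_maculatus, Canis_gracilis, Castanea_fluviatilis, Gasterosteus_montanus, Hylobates_vulgaris, Otocyon_litoralis, Picea_longipes, Rana_longipes, Salmo_brevicauda, Salmonella_palustris, Sorghum_nanus, Taxidea_robustus, Tsuga_rubra, Urocyon_albus, Vulpes_brevicauda, Yersinia_viridis.

18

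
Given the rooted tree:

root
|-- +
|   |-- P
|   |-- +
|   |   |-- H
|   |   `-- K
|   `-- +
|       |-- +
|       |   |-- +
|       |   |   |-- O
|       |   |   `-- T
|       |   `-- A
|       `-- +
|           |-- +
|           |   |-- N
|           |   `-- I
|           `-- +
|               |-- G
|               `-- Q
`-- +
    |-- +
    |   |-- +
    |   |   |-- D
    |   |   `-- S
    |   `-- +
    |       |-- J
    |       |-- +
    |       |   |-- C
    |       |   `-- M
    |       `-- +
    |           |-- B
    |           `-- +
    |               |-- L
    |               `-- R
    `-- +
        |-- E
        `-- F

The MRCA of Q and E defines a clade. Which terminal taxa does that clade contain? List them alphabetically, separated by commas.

A, B, C, D, E, F, G, H, I, J, K, L, M, N, O, P, Q, R, S, T

Tracing Q: it sits inside (G,Q).
Tracing E: it sits inside (E,F).
The smallest clade enclosing both is the whole tree (their MRCA is the root), so the answer is all 20 tips in alphabetical order.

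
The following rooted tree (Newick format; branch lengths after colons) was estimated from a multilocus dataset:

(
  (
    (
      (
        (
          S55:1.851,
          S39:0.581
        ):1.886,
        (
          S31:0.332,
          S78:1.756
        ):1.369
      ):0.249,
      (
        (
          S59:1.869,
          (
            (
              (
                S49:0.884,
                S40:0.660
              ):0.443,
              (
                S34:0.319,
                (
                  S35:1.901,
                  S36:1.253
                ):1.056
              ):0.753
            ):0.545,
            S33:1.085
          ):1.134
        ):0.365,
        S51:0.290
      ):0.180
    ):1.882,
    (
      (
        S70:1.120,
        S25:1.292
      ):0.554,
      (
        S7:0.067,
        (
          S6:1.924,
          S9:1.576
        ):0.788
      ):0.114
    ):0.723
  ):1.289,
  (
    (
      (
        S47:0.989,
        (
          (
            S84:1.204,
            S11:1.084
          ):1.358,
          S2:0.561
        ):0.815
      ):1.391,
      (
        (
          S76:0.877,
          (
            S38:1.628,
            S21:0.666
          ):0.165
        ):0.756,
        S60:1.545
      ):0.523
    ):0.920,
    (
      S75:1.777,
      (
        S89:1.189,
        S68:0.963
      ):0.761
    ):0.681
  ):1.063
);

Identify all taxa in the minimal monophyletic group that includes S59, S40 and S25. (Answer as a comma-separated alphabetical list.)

Tracing S59: it sits inside (S59,(((S49,S40),(S34,(S35,S36))),S33)).
Tracing S40: it sits inside (S49,S40).
Tracing S25: it sits inside (S70,S25).
The smallest clade enclosing all 3 is ((((S55,S39),(S31,S78)),((S59,(((S49,S40),(S34,(S35,S36))),S33)),S51)),((S70,S25),(S7,(S6,S9)))); the answer is its 17 terminal taxa in alphabetical order.

S25, S31, S33, S34, S35, S36, S39, S40, S49, S51, S55, S59, S6, S7, S70, S78, S9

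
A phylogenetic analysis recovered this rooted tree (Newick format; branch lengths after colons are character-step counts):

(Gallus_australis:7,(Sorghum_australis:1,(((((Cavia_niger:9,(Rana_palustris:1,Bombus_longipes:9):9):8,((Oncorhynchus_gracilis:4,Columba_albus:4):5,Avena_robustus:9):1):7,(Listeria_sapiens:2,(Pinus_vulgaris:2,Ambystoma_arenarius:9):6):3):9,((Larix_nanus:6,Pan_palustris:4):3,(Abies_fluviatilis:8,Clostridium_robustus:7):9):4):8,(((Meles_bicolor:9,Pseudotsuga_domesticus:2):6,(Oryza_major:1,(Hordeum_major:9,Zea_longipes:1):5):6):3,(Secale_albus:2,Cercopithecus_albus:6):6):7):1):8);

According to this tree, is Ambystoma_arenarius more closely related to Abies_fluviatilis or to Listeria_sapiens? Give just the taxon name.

Listeria_sapiens

The MRCA of Ambystoma_arenarius and Listeria_sapiens subtends (Listeria_sapiens,(Pinus_vulgaris,Ambystoma_arenarius)) (3 taxa).
The MRCA of Ambystoma_arenarius and Abies_fluviatilis subtends ((((Cavia_niger,(Rana_palustris,Bombus_longipes)),((Oncorhynchus_gracilis,Columba_albus),Avena_robustus)),(Listeria_sapiens,(Pinus_vulgaris,Ambystoma_arenarius))),((Larix_nanus,Pan_palustris),(Abies_fluviatilis,Clostridium_robustus))) (13 taxa).
The first is nested inside the second, so Ambystoma_arenarius shares a more recent common ancestor with Listeria_sapiens.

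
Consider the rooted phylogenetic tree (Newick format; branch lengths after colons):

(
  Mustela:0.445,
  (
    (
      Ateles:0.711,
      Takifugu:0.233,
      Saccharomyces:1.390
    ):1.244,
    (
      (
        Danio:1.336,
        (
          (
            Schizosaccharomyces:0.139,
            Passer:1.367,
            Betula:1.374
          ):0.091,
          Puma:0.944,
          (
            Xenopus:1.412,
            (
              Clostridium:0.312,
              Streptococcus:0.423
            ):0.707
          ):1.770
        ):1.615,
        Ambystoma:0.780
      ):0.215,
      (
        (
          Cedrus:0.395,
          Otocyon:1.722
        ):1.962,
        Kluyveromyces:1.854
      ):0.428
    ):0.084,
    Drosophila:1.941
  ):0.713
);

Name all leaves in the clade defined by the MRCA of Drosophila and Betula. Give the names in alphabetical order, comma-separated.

Tracing Drosophila: it sits inside ((Ateles,Takifugu,Saccharomyces),((Danio,((Schizosaccharomyces,Passer,Betula),Puma,(Xenopus,(Clostridium,Streptococcus))),Ambystoma),((Cedrus,Otocyon),Kluyveromyces)),Drosophila).
Tracing Betula: it sits inside (Schizosaccharomyces,Passer,Betula).
The smallest clade enclosing both is ((Ateles,Takifugu,Saccharomyces),((Danio,((Schizosaccharomyces,Passer,Betula),Puma,(Xenopus,(Clostridium,Streptococcus))),Ambystoma),((Cedrus,Otocyon),Kluyveromyces)),Drosophila); the answer is its 16 terminal taxa in alphabetical order.

Ambystoma, Ateles, Betula, Cedrus, Clostridium, Danio, Drosophila, Kluyveromyces, Otocyon, Passer, Puma, Saccharomyces, Schizosaccharomyces, Streptococcus, Takifugu, Xenopus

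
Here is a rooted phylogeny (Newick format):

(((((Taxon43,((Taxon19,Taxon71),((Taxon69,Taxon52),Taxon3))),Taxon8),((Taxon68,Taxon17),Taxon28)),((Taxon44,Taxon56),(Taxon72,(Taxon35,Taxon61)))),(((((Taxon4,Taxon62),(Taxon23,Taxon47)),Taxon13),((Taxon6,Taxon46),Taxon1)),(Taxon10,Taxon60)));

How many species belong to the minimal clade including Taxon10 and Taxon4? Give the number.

10

The MRCA of Taxon10 and Taxon4 is the node subtending (((((Taxon4,Taxon62),(Taxon23,Taxon47)),Taxon13),((Taxon6,Taxon46),Taxon1)),(Taxon10,Taxon60)).
That clade contains 10 terminal taxa: Taxon1, Taxon10, Taxon13, Taxon23, Taxon4, Taxon46, Taxon47, Taxon6, Taxon60, Taxon62.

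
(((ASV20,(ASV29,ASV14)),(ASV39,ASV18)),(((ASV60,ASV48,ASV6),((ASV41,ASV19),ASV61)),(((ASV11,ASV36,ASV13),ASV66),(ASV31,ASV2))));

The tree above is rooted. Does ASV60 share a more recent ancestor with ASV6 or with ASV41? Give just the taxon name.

ASV6

The MRCA of ASV60 and ASV6 subtends (ASV60,ASV48,ASV6) (3 taxa).
The MRCA of ASV60 and ASV41 subtends ((ASV60,ASV48,ASV6),((ASV41,ASV19),ASV61)) (6 taxa).
The first is nested inside the second, so ASV60 shares a more recent common ancestor with ASV6.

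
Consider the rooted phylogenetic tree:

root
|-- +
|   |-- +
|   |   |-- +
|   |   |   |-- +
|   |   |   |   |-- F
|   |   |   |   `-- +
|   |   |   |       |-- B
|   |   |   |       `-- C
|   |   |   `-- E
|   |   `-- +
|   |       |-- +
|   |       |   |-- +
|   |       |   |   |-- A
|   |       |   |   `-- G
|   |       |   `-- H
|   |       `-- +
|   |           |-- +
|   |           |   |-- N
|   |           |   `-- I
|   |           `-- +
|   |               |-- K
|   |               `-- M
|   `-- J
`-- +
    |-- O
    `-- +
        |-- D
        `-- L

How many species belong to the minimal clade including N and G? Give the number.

The MRCA of N and G is the node subtending (((A,G),H),((N,I),(K,M))).
That clade contains 7 terminal taxa: A, G, H, I, K, M, N.

7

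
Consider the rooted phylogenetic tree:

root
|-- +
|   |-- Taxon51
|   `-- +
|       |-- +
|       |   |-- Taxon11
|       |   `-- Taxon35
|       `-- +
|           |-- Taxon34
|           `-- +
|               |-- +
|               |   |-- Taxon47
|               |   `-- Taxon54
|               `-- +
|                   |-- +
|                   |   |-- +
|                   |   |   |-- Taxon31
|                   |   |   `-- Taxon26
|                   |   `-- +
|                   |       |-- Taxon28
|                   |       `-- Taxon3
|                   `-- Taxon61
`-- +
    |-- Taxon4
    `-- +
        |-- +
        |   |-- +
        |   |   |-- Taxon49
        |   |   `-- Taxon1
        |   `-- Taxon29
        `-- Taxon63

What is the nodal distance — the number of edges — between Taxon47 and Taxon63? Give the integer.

The MRCA of Taxon47 and Taxon63 is the root of the tree.
From Taxon47 up to that node: 6 branches. From Taxon63 up to the same node: 3 branches. Total: 6 + 3 = 9.

9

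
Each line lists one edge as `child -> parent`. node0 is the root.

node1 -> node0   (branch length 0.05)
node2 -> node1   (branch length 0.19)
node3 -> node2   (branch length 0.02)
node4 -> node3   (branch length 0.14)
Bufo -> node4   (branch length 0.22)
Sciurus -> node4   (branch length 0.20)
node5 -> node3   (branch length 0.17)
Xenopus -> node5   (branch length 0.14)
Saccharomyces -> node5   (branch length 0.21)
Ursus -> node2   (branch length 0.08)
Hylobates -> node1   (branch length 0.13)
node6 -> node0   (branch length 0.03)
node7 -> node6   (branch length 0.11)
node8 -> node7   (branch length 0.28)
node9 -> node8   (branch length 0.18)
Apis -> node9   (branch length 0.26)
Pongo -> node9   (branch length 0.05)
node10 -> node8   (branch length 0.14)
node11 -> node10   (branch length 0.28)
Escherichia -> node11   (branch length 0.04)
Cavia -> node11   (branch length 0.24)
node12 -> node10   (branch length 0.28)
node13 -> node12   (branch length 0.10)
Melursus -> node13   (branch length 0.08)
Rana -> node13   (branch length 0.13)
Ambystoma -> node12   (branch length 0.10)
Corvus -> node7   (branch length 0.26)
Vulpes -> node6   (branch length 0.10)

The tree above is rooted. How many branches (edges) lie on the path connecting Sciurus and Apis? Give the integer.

10

The MRCA of Sciurus and Apis is the root of the tree.
From Sciurus up to that node: 5 branches. From Apis up to the same node: 5 branches. Total: 5 + 5 = 10.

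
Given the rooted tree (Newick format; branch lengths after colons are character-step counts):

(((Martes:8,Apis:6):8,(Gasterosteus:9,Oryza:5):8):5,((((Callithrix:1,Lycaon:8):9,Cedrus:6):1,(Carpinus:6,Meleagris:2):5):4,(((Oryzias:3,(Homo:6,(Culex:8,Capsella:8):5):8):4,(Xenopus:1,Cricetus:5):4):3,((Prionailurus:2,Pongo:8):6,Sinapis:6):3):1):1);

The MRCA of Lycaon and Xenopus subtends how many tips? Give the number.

14

The MRCA of Lycaon and Xenopus is the node subtending ((((Callithrix,Lycaon),Cedrus),(Carpinus,Meleagris)),(((Oryzias,(Homo,(Culex,Capsella))),(Xenopus,Cricetus)),((Prionailurus,Pongo),Sinapis))).
That clade contains 14 terminal taxa: Callithrix, Capsella, Carpinus, Cedrus, Cricetus, Culex, Homo, Lycaon, Meleagris, Oryzias, Pongo, Prionailurus, Sinapis, Xenopus.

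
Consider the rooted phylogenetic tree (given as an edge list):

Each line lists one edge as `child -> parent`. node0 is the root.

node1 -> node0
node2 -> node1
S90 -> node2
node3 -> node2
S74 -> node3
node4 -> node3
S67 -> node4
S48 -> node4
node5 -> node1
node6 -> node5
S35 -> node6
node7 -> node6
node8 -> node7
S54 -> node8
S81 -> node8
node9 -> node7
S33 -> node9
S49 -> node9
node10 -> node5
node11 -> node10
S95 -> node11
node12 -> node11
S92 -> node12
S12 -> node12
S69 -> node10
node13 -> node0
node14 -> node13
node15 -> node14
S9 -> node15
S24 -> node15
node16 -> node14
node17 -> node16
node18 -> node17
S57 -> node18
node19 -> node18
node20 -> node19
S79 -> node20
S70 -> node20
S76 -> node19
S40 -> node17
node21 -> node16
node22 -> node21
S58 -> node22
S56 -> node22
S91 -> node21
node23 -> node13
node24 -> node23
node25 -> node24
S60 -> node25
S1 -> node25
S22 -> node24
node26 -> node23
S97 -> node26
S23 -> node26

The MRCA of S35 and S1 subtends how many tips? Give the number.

The MRCA of S35 and S1 is the root, so the clade is the entire tree.
That clade contains 28 terminal taxa: S1, S12, S22, S23, S24, S33, S35, S40, S48, S49, S54, S56, S57, S58, S60, S67, S69, S70, S74, S76, S79, S81, S9, S90, S91, S92, S95, S97.

28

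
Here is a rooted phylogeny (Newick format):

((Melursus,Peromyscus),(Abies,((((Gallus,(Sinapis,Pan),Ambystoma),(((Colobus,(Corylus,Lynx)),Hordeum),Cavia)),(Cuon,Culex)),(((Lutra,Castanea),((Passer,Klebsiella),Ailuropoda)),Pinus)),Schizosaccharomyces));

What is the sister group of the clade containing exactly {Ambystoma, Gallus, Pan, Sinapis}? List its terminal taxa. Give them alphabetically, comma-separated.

Cavia, Colobus, Corylus, Hordeum, Lynx

The clade containing exactly {Ambystoma, Gallus, Pan, Sinapis} attaches to the tree at the node subtending ((Gallus,(Sinapis,Pan),Ambystoma),(((Colobus,(Corylus,Lynx)),Hordeum),Cavia)).
The other lineage descending from that same node — the sister group — is (((Colobus,(Corylus,Lynx)),Hordeum),Cavia); its 5 tips in alphabetical order are the answer.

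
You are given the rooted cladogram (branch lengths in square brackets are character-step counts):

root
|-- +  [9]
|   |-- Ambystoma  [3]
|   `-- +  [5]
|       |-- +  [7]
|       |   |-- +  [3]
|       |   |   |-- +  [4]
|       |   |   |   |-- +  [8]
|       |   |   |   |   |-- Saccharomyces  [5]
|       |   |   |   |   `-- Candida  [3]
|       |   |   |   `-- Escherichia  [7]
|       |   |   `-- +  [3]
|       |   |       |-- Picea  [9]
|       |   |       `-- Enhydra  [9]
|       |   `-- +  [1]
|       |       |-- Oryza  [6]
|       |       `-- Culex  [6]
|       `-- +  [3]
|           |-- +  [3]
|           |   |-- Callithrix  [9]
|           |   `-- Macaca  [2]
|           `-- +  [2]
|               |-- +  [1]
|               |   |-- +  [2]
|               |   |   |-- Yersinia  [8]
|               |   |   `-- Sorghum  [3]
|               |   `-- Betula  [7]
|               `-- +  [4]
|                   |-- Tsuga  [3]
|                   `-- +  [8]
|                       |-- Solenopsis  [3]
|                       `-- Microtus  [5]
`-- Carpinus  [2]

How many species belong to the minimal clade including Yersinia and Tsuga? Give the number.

6

The MRCA of Yersinia and Tsuga is the node subtending (((Yersinia,Sorghum),Betula),(Tsuga,(Solenopsis,Microtus))).
That clade contains 6 terminal taxa: Betula, Microtus, Solenopsis, Sorghum, Tsuga, Yersinia.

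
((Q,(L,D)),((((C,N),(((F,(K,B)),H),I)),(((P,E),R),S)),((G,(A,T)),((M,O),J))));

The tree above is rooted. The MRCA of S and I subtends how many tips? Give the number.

The MRCA of S and I is the node subtending (((C,N),(((F,(K,B)),H),I)),(((P,E),R),S)).
That clade contains 11 terminal taxa: B, C, E, F, H, I, K, N, P, R, S.

11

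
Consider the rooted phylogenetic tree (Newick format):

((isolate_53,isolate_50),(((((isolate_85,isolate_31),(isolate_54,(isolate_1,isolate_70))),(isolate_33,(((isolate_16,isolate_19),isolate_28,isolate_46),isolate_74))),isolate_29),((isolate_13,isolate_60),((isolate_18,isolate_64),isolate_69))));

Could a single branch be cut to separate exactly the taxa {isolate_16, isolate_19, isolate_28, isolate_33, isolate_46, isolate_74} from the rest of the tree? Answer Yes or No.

The most recent common ancestor of these taxa subtends (isolate_33,(((isolate_16,isolate_19),isolate_28,isolate_46),isolate_74)).
That clade has exactly 6 tips — every listed taxon and nothing else — so the group is monophyletic.

Yes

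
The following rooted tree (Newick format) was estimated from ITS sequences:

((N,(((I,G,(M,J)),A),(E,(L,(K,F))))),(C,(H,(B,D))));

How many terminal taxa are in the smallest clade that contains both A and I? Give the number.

5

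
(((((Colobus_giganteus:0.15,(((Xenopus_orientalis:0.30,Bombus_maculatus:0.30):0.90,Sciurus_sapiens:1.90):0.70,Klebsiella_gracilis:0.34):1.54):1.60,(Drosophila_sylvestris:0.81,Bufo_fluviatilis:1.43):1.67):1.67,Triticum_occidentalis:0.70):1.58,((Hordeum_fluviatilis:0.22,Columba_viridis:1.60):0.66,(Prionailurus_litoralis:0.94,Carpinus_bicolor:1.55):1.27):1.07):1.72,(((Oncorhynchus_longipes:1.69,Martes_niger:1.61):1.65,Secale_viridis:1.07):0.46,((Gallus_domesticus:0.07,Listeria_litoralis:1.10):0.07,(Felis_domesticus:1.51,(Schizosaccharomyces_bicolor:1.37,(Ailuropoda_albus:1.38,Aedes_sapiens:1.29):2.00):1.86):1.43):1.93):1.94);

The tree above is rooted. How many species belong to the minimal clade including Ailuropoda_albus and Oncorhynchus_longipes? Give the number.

9

The MRCA of Ailuropoda_albus and Oncorhynchus_longipes is the node subtending (((Oncorhynchus_longipes,Martes_niger),Secale_viridis),((Gallus_domesticus,Listeria_litoralis),(Felis_domesticus,(Schizosaccharomyces_bicolor,(Ailuropoda_albus,Aedes_sapiens))))).
That clade contains 9 terminal taxa: Aedes_sapiens, Ailuropoda_albus, Felis_domesticus, Gallus_domesticus, Listeria_litoralis, Martes_niger, Oncorhynchus_longipes, Schizosaccharomyces_bicolor, Secale_viridis.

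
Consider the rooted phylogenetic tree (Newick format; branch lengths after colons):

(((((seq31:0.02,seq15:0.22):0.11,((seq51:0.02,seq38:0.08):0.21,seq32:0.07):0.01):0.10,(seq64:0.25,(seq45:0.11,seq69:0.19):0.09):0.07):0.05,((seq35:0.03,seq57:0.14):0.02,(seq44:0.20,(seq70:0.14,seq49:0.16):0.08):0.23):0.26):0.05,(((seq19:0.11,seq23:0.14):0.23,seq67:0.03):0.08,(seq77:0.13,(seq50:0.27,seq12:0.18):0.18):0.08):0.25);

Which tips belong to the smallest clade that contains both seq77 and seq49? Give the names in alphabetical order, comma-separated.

Tracing seq77: it sits inside (seq77,(seq50,seq12)).
Tracing seq49: it sits inside (seq70,seq49).
The smallest clade enclosing both is the whole tree (their MRCA is the root), so the answer is all 19 tips in alphabetical order.

seq12, seq15, seq19, seq23, seq31, seq32, seq35, seq38, seq44, seq45, seq49, seq50, seq51, seq57, seq64, seq67, seq69, seq70, seq77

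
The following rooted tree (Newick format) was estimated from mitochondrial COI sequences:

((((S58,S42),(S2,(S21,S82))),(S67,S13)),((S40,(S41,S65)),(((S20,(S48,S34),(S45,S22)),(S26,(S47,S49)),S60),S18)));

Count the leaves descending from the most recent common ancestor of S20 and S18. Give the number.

10

The MRCA of S20 and S18 is the node subtending (((S20,(S48,S34),(S45,S22)),(S26,(S47,S49)),S60),S18).
That clade contains 10 terminal taxa: S18, S20, S22, S26, S34, S45, S47, S48, S49, S60.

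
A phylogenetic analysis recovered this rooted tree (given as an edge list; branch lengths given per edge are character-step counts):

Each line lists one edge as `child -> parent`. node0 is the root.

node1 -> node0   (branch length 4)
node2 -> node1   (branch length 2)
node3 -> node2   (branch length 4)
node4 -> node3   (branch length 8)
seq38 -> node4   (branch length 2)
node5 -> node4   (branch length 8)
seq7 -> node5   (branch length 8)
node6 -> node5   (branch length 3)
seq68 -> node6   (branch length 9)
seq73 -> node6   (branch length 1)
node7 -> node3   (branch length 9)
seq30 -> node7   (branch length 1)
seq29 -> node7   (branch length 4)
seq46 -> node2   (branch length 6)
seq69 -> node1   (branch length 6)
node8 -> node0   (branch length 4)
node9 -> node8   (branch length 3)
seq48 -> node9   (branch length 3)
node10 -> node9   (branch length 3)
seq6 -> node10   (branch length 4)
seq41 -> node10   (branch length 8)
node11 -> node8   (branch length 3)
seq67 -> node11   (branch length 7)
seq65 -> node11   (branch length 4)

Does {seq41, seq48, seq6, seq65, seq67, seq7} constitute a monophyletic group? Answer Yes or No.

The MRCA of the listed taxa is the root, so the smallest clade containing them is the whole tree.
That clade also contains seq29, seq30, seq38, seq46, seq68, seq69, seq73, which are not in the proposed group, so the group is not monophyletic.

No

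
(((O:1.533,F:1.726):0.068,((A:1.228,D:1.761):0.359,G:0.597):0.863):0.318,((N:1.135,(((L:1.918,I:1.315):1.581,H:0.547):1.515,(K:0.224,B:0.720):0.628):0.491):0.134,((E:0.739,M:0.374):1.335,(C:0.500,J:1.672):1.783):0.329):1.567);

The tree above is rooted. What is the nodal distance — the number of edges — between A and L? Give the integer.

10

The MRCA of A and L is the root of the tree.
From A up to that node: 4 branches. From L up to the same node: 6 branches. Total: 4 + 6 = 10.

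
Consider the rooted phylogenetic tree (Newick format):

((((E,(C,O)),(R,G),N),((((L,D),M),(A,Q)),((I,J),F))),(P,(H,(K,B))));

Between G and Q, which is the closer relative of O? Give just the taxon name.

G

The MRCA of O and G subtends ((E,(C,O)),(R,G),N) (6 taxa).
The MRCA of O and Q subtends (((E,(C,O)),(R,G),N),((((L,D),M),(A,Q)),((I,J),F))) (14 taxa).
The first is nested inside the second, so O shares a more recent common ancestor with G.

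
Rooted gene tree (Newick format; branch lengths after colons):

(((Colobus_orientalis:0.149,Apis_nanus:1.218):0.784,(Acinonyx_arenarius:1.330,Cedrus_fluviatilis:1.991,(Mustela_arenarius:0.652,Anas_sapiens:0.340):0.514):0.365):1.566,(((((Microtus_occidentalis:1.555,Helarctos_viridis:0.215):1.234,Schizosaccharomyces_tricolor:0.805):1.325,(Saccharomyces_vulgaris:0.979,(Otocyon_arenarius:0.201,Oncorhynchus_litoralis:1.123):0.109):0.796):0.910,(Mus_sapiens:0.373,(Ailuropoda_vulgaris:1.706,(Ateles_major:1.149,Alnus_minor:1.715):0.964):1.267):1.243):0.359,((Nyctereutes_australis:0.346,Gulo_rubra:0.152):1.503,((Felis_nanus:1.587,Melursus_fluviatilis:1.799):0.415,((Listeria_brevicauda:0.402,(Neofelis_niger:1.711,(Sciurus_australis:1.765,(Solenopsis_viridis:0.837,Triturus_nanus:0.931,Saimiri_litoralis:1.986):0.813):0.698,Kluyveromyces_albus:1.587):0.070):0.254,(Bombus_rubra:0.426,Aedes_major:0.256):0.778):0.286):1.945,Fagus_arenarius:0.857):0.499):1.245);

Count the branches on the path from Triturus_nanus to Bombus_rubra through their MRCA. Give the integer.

7

The MRCA of Triturus_nanus and Bombus_rubra is the node subtending ((Listeria_brevicauda,(Neofelis_niger,(Sciurus_australis,(Solenopsis_viridis,Triturus_nanus,Saimiri_litoralis)),Kluyveromyces_albus)),(Bombus_rubra,Aedes_major)).
From Triturus_nanus up to that node: 5 branches. From Bombus_rubra up to the same node: 2 branches. Total: 5 + 2 = 7.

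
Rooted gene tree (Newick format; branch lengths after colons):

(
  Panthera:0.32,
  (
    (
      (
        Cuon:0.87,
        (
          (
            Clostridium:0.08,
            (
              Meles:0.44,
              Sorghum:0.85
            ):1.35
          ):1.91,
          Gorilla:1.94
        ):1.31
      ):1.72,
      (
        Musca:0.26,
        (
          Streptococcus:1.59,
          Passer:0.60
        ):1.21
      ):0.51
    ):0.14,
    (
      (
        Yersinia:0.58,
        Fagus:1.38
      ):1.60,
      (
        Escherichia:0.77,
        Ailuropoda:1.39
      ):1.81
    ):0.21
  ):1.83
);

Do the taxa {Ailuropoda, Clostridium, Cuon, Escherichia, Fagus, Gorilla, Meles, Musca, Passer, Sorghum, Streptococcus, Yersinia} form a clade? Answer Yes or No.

The most recent common ancestor of these taxa subtends (((Cuon,((Clostridium,(Meles,Sorghum)),Gorilla)),(Musca,(Streptococcus,Passer))),((Yersinia,Fagus),(Escherichia,Ailuropoda))).
That clade has exactly 12 tips — every listed taxon and nothing else — so the group is monophyletic.

Yes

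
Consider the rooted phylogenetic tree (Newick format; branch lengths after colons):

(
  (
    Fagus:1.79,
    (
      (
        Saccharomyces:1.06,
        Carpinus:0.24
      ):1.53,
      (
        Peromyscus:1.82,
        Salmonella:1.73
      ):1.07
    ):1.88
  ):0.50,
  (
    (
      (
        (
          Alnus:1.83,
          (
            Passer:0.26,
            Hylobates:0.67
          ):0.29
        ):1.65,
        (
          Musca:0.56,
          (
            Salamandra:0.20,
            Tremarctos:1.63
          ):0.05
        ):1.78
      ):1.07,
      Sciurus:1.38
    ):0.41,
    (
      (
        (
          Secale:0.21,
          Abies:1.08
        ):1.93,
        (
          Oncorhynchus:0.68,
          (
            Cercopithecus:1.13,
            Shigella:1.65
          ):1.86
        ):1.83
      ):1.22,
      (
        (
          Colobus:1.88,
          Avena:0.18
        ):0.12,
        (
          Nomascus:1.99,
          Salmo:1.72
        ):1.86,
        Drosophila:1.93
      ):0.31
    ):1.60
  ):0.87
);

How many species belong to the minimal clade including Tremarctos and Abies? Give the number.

The MRCA of Tremarctos and Abies is the node subtending ((((Alnus,(Passer,Hylobates)),(Musca,(Salamandra,Tremarctos))),Sciurus),(((Secale,Abies),(Oncorhynchus,(Cercopithecus,Shigella))),((Colobus,Avena),(Nomascus,Salmo),Drosophila))).
That clade contains 17 terminal taxa: Abies, Alnus, Avena, Cercopithecus, Colobus, Drosophila, Hylobates, Musca, Nomascus, Oncorhynchus, Passer, Salamandra, Salmo, Sciurus, Secale, Shigella, Tremarctos.

17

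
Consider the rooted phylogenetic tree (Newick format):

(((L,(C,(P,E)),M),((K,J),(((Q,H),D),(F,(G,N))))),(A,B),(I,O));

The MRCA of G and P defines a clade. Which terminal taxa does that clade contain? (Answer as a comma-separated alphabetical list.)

C, D, E, F, G, H, J, K, L, M, N, P, Q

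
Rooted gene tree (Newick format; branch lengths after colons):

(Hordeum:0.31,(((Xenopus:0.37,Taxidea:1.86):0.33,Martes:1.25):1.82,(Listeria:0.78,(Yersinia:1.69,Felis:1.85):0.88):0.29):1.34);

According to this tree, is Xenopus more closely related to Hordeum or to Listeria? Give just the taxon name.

Listeria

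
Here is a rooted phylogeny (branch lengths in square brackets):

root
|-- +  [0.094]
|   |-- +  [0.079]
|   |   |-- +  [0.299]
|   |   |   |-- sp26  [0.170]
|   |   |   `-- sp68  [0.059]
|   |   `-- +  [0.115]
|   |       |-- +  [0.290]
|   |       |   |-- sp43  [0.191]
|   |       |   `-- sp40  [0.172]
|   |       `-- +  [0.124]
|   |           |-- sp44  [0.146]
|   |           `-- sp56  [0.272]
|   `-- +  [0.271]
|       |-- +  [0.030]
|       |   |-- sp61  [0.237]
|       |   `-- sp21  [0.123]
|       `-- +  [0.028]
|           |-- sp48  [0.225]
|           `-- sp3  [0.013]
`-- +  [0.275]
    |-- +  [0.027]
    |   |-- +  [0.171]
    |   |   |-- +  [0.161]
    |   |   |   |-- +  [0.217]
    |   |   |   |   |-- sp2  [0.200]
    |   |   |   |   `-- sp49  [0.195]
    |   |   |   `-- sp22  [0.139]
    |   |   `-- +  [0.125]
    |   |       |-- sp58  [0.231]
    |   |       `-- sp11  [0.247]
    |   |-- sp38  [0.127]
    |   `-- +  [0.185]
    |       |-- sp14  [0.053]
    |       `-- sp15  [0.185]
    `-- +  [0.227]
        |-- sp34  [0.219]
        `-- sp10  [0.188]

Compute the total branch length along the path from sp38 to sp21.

0.947

The path runs sp38 → … → MRCA → … → sp21; the MRCA is the root of the tree.
Branch lengths along that path: 0.127 + 0.027 + 0.275 + 0.094 + 0.271 + 0.030 + 0.123 = 0.947.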